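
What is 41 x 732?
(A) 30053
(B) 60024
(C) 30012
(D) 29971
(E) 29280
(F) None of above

41 * 732 = 30012
C) 30012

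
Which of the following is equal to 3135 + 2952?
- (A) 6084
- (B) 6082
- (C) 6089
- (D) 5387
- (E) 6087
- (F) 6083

3135 + 2952 = 6087
E) 6087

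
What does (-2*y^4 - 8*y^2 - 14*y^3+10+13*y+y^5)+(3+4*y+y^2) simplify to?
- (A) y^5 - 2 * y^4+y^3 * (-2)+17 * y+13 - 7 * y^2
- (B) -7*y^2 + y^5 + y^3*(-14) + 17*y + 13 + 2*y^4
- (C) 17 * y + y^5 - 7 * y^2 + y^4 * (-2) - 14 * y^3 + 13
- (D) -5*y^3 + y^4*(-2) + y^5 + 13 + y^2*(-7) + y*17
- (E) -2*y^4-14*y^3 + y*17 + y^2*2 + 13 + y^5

Adding the polynomials and combining like terms:
(-2*y^4 - 8*y^2 - 14*y^3 + 10 + 13*y + y^5) + (3 + 4*y + y^2)
= 17 * y + y^5 - 7 * y^2 + y^4 * (-2) - 14 * y^3 + 13
C) 17 * y + y^5 - 7 * y^2 + y^4 * (-2) - 14 * y^3 + 13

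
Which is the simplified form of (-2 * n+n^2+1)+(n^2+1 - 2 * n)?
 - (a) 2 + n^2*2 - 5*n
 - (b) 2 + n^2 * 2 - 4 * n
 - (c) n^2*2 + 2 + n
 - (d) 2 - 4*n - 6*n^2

Adding the polynomials and combining like terms:
(-2*n + n^2 + 1) + (n^2 + 1 - 2*n)
= 2 + n^2 * 2 - 4 * n
b) 2 + n^2 * 2 - 4 * n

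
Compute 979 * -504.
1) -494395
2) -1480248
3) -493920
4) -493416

979 * -504 = -493416
4) -493416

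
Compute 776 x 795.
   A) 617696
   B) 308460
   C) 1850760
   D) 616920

776 * 795 = 616920
D) 616920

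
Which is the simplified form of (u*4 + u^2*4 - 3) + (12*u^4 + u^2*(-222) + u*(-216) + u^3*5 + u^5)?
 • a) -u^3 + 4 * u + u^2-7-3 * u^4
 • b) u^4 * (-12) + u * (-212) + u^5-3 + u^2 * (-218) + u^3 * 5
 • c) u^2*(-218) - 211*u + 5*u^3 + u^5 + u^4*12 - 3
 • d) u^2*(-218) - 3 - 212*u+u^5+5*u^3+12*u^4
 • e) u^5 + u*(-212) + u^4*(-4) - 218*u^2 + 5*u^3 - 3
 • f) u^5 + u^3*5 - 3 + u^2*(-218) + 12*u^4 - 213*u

Adding the polynomials and combining like terms:
(u*4 + u^2*4 - 3) + (12*u^4 + u^2*(-222) + u*(-216) + u^3*5 + u^5)
= u^2*(-218) - 3 - 212*u+u^5+5*u^3+12*u^4
d) u^2*(-218) - 3 - 212*u+u^5+5*u^3+12*u^4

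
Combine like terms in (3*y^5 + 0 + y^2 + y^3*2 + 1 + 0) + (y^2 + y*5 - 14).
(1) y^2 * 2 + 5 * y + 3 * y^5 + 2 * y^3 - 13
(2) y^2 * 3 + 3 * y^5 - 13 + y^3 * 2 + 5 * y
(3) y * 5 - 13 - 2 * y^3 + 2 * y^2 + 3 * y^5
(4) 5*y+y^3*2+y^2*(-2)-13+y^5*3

Adding the polynomials and combining like terms:
(3*y^5 + 0 + y^2 + y^3*2 + 1 + 0) + (y^2 + y*5 - 14)
= y^2 * 2 + 5 * y + 3 * y^5 + 2 * y^3 - 13
1) y^2 * 2 + 5 * y + 3 * y^5 + 2 * y^3 - 13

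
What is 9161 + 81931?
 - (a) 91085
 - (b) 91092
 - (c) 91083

9161 + 81931 = 91092
b) 91092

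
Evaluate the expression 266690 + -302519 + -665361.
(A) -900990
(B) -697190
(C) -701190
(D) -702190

First: 266690 + -302519 = -35829
Then: -35829 + -665361 = -701190
C) -701190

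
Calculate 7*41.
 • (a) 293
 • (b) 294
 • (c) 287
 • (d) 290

7 * 41 = 287
c) 287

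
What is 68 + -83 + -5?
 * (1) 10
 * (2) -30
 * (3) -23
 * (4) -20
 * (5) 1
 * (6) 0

First: 68 + -83 = -15
Then: -15 + -5 = -20
4) -20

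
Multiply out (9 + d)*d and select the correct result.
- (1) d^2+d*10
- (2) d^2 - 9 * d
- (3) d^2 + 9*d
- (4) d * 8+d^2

Expanding (9 + d)*d:
= d^2 + 9*d
3) d^2 + 9*d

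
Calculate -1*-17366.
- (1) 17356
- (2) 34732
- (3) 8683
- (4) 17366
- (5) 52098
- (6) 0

-1 * -17366 = 17366
4) 17366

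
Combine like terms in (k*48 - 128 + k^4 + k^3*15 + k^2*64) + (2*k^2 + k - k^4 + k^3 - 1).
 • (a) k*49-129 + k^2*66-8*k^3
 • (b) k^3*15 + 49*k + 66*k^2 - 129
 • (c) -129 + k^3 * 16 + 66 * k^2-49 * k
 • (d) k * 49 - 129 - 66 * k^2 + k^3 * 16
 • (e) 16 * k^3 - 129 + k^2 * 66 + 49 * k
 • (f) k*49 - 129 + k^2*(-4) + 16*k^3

Adding the polynomials and combining like terms:
(k*48 - 128 + k^4 + k^3*15 + k^2*64) + (2*k^2 + k - k^4 + k^3 - 1)
= 16 * k^3 - 129 + k^2 * 66 + 49 * k
e) 16 * k^3 - 129 + k^2 * 66 + 49 * k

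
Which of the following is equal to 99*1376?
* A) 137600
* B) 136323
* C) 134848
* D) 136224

99 * 1376 = 136224
D) 136224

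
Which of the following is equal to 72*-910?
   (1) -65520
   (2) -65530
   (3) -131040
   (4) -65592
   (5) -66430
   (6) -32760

72 * -910 = -65520
1) -65520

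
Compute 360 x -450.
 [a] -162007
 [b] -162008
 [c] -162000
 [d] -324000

360 * -450 = -162000
c) -162000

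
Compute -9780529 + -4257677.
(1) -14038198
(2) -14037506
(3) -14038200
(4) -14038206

-9780529 + -4257677 = -14038206
4) -14038206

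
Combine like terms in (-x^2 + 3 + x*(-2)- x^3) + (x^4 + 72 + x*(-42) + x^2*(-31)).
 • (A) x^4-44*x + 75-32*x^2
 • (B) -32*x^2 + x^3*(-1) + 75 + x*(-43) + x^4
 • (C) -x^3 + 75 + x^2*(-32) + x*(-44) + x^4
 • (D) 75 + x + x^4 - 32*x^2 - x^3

Adding the polynomials and combining like terms:
(-x^2 + 3 + x*(-2) - x^3) + (x^4 + 72 + x*(-42) + x^2*(-31))
= -x^3 + 75 + x^2*(-32) + x*(-44) + x^4
C) -x^3 + 75 + x^2*(-32) + x*(-44) + x^4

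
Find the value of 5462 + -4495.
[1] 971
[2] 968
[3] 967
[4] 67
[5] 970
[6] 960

5462 + -4495 = 967
3) 967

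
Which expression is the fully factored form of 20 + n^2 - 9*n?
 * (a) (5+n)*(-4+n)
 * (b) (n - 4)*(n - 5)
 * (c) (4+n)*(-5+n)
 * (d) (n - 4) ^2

We need to factor 20 + n^2 - 9*n.
The factored form is (n - 4)*(n - 5).
b) (n - 4)*(n - 5)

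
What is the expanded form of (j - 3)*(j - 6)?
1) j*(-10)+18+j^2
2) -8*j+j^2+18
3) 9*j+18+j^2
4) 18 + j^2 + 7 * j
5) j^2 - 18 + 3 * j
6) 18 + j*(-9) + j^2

Expanding (j - 3)*(j - 6):
= 18 + j*(-9) + j^2
6) 18 + j*(-9) + j^2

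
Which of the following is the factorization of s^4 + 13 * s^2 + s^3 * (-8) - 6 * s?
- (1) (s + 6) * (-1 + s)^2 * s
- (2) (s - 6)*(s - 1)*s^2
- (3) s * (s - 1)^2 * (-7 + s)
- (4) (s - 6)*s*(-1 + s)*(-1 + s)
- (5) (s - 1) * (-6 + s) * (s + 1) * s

We need to factor s^4 + 13 * s^2 + s^3 * (-8) - 6 * s.
The factored form is (s - 6)*s*(-1 + s)*(-1 + s).
4) (s - 6)*s*(-1 + s)*(-1 + s)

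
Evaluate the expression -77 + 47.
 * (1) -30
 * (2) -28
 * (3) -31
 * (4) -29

-77 + 47 = -30
1) -30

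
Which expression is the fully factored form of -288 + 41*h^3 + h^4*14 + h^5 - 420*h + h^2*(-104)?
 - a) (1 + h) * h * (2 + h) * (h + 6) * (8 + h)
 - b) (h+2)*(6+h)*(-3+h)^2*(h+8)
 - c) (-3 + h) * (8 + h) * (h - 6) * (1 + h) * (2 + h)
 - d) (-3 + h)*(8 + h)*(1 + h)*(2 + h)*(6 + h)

We need to factor -288 + 41*h^3 + h^4*14 + h^5 - 420*h + h^2*(-104).
The factored form is (-3 + h)*(8 + h)*(1 + h)*(2 + h)*(6 + h).
d) (-3 + h)*(8 + h)*(1 + h)*(2 + h)*(6 + h)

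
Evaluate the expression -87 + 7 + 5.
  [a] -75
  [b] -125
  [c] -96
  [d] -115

First: -87 + 7 = -80
Then: -80 + 5 = -75
a) -75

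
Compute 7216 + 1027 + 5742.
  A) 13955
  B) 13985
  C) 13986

First: 7216 + 1027 = 8243
Then: 8243 + 5742 = 13985
B) 13985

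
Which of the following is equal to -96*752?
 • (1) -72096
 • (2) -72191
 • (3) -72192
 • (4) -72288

-96 * 752 = -72192
3) -72192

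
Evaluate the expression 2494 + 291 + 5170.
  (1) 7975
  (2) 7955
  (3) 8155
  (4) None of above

First: 2494 + 291 = 2785
Then: 2785 + 5170 = 7955
2) 7955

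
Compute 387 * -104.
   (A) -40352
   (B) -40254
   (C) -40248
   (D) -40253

387 * -104 = -40248
C) -40248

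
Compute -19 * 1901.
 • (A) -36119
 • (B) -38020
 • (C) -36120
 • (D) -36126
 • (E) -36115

-19 * 1901 = -36119
A) -36119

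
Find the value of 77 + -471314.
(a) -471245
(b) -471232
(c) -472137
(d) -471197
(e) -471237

77 + -471314 = -471237
e) -471237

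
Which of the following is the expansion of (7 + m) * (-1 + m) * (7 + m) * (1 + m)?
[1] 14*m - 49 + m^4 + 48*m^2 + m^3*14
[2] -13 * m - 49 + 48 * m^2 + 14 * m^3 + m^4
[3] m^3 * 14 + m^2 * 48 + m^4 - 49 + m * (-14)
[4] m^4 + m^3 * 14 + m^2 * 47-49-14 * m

Expanding (7 + m) * (-1 + m) * (7 + m) * (1 + m):
= m^3 * 14 + m^2 * 48 + m^4 - 49 + m * (-14)
3) m^3 * 14 + m^2 * 48 + m^4 - 49 + m * (-14)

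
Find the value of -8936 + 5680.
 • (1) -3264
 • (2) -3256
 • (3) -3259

-8936 + 5680 = -3256
2) -3256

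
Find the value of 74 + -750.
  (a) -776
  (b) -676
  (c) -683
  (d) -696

74 + -750 = -676
b) -676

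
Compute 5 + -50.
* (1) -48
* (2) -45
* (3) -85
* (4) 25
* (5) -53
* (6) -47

5 + -50 = -45
2) -45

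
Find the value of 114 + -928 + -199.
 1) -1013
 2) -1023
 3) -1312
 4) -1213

First: 114 + -928 = -814
Then: -814 + -199 = -1013
1) -1013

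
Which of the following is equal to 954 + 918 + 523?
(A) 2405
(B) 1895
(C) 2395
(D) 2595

First: 954 + 918 = 1872
Then: 1872 + 523 = 2395
C) 2395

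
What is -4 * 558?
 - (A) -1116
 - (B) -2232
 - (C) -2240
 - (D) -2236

-4 * 558 = -2232
B) -2232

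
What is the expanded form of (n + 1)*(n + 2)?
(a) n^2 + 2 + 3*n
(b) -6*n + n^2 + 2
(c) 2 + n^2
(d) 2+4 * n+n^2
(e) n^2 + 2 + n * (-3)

Expanding (n + 1)*(n + 2):
= n^2 + 2 + 3*n
a) n^2 + 2 + 3*n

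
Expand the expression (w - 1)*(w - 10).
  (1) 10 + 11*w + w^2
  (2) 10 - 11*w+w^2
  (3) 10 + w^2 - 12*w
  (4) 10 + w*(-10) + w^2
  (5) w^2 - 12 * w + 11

Expanding (w - 1)*(w - 10):
= 10 - 11*w+w^2
2) 10 - 11*w+w^2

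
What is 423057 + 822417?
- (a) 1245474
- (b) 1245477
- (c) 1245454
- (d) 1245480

423057 + 822417 = 1245474
a) 1245474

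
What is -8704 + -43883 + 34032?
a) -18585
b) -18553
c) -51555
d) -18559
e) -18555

First: -8704 + -43883 = -52587
Then: -52587 + 34032 = -18555
e) -18555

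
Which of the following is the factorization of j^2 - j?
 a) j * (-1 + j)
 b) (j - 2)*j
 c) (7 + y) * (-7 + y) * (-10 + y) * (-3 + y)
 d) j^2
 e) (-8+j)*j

We need to factor j^2 - j.
The factored form is j * (-1 + j).
a) j * (-1 + j)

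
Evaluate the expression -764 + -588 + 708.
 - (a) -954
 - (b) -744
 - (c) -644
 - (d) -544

First: -764 + -588 = -1352
Then: -1352 + 708 = -644
c) -644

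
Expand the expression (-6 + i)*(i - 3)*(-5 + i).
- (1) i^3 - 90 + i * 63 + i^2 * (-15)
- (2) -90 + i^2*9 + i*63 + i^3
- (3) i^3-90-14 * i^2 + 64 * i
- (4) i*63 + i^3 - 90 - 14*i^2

Expanding (-6 + i)*(i - 3)*(-5 + i):
= i*63 + i^3 - 90 - 14*i^2
4) i*63 + i^3 - 90 - 14*i^2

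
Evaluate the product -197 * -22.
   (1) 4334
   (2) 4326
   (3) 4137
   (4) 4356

-197 * -22 = 4334
1) 4334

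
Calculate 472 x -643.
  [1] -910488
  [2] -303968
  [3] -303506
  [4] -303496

472 * -643 = -303496
4) -303496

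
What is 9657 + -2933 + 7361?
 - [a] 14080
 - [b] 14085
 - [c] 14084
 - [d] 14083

First: 9657 + -2933 = 6724
Then: 6724 + 7361 = 14085
b) 14085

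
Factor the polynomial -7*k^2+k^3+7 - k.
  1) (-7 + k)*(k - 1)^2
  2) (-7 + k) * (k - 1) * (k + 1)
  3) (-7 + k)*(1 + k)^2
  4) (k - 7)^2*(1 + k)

We need to factor -7*k^2+k^3+7 - k.
The factored form is (-7 + k) * (k - 1) * (k + 1).
2) (-7 + k) * (k - 1) * (k + 1)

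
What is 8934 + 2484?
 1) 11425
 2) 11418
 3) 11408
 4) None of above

8934 + 2484 = 11418
2) 11418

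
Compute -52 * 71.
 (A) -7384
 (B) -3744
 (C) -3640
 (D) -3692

-52 * 71 = -3692
D) -3692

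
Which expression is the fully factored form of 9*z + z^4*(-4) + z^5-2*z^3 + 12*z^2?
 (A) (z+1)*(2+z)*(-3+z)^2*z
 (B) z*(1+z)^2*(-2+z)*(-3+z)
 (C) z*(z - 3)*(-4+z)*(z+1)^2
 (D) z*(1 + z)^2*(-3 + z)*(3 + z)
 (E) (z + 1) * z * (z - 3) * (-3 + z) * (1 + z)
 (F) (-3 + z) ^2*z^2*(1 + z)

We need to factor 9*z + z^4*(-4) + z^5-2*z^3 + 12*z^2.
The factored form is (z + 1) * z * (z - 3) * (-3 + z) * (1 + z).
E) (z + 1) * z * (z - 3) * (-3 + z) * (1 + z)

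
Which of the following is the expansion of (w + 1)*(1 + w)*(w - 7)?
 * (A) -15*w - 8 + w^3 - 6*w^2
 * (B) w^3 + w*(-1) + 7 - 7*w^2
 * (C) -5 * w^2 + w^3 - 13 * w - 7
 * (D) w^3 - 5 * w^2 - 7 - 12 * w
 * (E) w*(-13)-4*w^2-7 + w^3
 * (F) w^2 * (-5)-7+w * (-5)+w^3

Expanding (w + 1)*(1 + w)*(w - 7):
= -5 * w^2 + w^3 - 13 * w - 7
C) -5 * w^2 + w^3 - 13 * w - 7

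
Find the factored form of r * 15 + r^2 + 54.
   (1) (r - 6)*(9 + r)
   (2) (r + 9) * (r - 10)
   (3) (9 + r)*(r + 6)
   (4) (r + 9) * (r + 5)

We need to factor r * 15 + r^2 + 54.
The factored form is (9 + r)*(r + 6).
3) (9 + r)*(r + 6)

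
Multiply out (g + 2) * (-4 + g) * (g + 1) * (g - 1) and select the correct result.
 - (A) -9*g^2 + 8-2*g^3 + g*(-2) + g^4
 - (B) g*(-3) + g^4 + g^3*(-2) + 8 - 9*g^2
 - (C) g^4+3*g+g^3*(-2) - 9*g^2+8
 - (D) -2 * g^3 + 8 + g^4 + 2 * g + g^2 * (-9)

Expanding (g + 2) * (-4 + g) * (g + 1) * (g - 1):
= -2 * g^3 + 8 + g^4 + 2 * g + g^2 * (-9)
D) -2 * g^3 + 8 + g^4 + 2 * g + g^2 * (-9)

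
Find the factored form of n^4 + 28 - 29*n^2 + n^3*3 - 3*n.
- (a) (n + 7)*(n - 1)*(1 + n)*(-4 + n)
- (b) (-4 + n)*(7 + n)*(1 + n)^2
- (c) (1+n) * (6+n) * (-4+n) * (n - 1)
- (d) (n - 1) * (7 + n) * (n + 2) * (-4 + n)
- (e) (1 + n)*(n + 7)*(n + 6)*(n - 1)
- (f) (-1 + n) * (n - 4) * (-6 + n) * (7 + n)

We need to factor n^4 + 28 - 29*n^2 + n^3*3 - 3*n.
The factored form is (n + 7)*(n - 1)*(1 + n)*(-4 + n).
a) (n + 7)*(n - 1)*(1 + n)*(-4 + n)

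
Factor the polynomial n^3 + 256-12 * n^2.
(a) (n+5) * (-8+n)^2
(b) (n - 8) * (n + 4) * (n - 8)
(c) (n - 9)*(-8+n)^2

We need to factor n^3 + 256-12 * n^2.
The factored form is (n - 8) * (n + 4) * (n - 8).
b) (n - 8) * (n + 4) * (n - 8)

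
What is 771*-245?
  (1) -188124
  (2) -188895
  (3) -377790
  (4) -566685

771 * -245 = -188895
2) -188895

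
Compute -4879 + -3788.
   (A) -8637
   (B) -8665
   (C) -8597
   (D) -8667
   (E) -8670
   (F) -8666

-4879 + -3788 = -8667
D) -8667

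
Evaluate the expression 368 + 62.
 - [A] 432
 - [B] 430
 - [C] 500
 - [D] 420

368 + 62 = 430
B) 430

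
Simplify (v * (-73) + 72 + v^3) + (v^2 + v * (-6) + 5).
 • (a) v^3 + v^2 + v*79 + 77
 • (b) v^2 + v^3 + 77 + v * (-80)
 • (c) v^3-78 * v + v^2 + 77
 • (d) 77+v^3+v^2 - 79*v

Adding the polynomials and combining like terms:
(v*(-73) + 72 + v^3) + (v^2 + v*(-6) + 5)
= 77+v^3+v^2 - 79*v
d) 77+v^3+v^2 - 79*v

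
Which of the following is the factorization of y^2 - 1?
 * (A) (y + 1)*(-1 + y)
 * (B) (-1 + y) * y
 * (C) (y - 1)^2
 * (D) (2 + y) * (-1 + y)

We need to factor y^2 - 1.
The factored form is (y + 1)*(-1 + y).
A) (y + 1)*(-1 + y)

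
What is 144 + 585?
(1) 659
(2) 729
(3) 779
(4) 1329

144 + 585 = 729
2) 729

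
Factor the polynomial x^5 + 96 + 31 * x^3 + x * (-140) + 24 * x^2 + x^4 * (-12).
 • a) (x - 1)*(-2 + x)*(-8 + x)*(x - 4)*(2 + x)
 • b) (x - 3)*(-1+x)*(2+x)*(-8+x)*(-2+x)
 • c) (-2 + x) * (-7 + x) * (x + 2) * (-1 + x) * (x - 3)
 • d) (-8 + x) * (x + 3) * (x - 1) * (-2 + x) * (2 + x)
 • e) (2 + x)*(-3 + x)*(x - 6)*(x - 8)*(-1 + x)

We need to factor x^5 + 96 + 31 * x^3 + x * (-140) + 24 * x^2 + x^4 * (-12).
The factored form is (x - 3)*(-1+x)*(2+x)*(-8+x)*(-2+x).
b) (x - 3)*(-1+x)*(2+x)*(-8+x)*(-2+x)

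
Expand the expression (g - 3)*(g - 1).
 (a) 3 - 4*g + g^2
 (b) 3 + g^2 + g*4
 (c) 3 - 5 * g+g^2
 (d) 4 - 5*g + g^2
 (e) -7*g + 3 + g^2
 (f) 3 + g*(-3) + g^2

Expanding (g - 3)*(g - 1):
= 3 - 4*g + g^2
a) 3 - 4*g + g^2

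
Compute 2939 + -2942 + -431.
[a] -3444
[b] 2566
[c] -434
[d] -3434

First: 2939 + -2942 = -3
Then: -3 + -431 = -434
c) -434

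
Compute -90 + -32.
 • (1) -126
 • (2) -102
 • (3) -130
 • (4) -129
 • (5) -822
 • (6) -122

-90 + -32 = -122
6) -122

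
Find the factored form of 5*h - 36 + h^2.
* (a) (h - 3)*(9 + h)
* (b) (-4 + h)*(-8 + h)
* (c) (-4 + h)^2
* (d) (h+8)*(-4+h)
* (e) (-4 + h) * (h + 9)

We need to factor 5*h - 36 + h^2.
The factored form is (-4 + h) * (h + 9).
e) (-4 + h) * (h + 9)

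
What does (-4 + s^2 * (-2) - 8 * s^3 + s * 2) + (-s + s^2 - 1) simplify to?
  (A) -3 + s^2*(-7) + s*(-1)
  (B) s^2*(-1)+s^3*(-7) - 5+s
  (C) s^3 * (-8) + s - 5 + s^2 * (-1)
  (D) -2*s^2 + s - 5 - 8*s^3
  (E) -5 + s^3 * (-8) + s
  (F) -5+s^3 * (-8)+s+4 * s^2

Adding the polynomials and combining like terms:
(-4 + s^2*(-2) - 8*s^3 + s*2) + (-s + s^2 - 1)
= s^3 * (-8) + s - 5 + s^2 * (-1)
C) s^3 * (-8) + s - 5 + s^2 * (-1)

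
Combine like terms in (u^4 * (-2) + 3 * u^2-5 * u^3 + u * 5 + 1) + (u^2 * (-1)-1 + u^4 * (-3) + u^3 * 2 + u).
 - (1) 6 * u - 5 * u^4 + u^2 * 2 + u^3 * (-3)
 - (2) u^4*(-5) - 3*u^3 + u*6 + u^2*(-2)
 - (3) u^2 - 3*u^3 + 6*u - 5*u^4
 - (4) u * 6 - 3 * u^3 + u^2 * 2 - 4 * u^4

Adding the polynomials and combining like terms:
(u^4*(-2) + 3*u^2 - 5*u^3 + u*5 + 1) + (u^2*(-1) - 1 + u^4*(-3) + u^3*2 + u)
= 6 * u - 5 * u^4 + u^2 * 2 + u^3 * (-3)
1) 6 * u - 5 * u^4 + u^2 * 2 + u^3 * (-3)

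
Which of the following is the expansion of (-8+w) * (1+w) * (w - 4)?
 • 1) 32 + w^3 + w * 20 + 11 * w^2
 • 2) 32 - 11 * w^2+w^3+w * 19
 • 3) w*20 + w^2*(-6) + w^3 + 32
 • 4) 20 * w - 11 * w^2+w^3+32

Expanding (-8+w) * (1+w) * (w - 4):
= 20 * w - 11 * w^2+w^3+32
4) 20 * w - 11 * w^2+w^3+32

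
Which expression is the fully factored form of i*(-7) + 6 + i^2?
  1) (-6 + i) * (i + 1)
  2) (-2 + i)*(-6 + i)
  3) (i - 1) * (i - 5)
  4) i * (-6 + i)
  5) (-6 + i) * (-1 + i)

We need to factor i*(-7) + 6 + i^2.
The factored form is (-6 + i) * (-1 + i).
5) (-6 + i) * (-1 + i)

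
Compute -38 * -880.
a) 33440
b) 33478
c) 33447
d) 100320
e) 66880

-38 * -880 = 33440
a) 33440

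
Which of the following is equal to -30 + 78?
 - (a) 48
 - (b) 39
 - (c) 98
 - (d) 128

-30 + 78 = 48
a) 48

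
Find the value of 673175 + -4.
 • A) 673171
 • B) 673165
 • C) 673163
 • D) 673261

673175 + -4 = 673171
A) 673171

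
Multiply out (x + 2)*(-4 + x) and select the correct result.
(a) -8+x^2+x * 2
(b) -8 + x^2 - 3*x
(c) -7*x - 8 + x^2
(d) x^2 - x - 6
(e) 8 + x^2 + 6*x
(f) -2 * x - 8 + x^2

Expanding (x + 2)*(-4 + x):
= -2 * x - 8 + x^2
f) -2 * x - 8 + x^2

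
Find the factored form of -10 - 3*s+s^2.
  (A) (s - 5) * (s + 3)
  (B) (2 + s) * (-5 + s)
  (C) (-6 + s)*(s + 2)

We need to factor -10 - 3*s+s^2.
The factored form is (2 + s) * (-5 + s).
B) (2 + s) * (-5 + s)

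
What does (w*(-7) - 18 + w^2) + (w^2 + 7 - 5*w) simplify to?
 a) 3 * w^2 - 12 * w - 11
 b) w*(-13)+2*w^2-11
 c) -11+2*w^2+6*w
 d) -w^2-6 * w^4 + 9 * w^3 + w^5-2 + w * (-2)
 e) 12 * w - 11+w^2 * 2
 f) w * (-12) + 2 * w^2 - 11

Adding the polynomials and combining like terms:
(w*(-7) - 18 + w^2) + (w^2 + 7 - 5*w)
= w * (-12) + 2 * w^2 - 11
f) w * (-12) + 2 * w^2 - 11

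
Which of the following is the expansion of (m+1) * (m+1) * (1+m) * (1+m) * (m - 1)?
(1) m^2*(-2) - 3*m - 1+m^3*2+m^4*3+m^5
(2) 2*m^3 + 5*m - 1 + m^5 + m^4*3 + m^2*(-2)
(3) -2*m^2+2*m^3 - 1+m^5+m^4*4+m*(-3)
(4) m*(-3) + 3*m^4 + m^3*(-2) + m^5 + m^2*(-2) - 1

Expanding (m+1) * (m+1) * (1+m) * (1+m) * (m - 1):
= m^2*(-2) - 3*m - 1+m^3*2+m^4*3+m^5
1) m^2*(-2) - 3*m - 1+m^3*2+m^4*3+m^5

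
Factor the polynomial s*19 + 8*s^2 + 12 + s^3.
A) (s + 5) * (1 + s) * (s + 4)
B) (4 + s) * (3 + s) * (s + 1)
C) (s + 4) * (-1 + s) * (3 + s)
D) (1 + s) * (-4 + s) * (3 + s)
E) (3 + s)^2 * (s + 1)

We need to factor s*19 + 8*s^2 + 12 + s^3.
The factored form is (4 + s) * (3 + s) * (s + 1).
B) (4 + s) * (3 + s) * (s + 1)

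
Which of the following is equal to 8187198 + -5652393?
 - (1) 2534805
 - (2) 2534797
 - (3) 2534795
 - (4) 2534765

8187198 + -5652393 = 2534805
1) 2534805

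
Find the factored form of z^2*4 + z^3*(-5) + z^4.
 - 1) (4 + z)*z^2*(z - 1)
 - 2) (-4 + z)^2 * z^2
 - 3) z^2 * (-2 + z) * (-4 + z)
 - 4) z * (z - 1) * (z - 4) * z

We need to factor z^2*4 + z^3*(-5) + z^4.
The factored form is z * (z - 1) * (z - 4) * z.
4) z * (z - 1) * (z - 4) * z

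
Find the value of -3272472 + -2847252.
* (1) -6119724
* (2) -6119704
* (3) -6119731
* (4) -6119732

-3272472 + -2847252 = -6119724
1) -6119724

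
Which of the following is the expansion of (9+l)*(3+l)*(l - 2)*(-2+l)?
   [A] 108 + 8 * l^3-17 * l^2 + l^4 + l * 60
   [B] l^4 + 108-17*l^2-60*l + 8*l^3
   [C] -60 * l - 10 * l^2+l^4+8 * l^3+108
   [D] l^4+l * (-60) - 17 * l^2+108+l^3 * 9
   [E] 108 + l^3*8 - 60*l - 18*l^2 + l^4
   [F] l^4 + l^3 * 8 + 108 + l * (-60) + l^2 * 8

Expanding (9+l)*(3+l)*(l - 2)*(-2+l):
= l^4 + 108-17*l^2-60*l + 8*l^3
B) l^4 + 108-17*l^2-60*l + 8*l^3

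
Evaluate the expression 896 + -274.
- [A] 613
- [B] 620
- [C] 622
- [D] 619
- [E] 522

896 + -274 = 622
C) 622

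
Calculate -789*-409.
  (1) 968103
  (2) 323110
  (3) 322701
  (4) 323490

-789 * -409 = 322701
3) 322701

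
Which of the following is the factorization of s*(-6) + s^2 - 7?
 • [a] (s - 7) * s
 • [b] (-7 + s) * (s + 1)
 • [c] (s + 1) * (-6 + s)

We need to factor s*(-6) + s^2 - 7.
The factored form is (-7 + s) * (s + 1).
b) (-7 + s) * (s + 1)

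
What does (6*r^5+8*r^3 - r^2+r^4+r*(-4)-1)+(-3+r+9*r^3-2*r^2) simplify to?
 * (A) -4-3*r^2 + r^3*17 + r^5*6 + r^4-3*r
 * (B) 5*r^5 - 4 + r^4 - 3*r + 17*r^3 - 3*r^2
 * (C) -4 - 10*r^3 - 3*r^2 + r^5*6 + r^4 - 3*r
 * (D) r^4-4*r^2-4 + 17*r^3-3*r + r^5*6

Adding the polynomials and combining like terms:
(6*r^5 + 8*r^3 - r^2 + r^4 + r*(-4) - 1) + (-3 + r + 9*r^3 - 2*r^2)
= -4-3*r^2 + r^3*17 + r^5*6 + r^4-3*r
A) -4-3*r^2 + r^3*17 + r^5*6 + r^4-3*r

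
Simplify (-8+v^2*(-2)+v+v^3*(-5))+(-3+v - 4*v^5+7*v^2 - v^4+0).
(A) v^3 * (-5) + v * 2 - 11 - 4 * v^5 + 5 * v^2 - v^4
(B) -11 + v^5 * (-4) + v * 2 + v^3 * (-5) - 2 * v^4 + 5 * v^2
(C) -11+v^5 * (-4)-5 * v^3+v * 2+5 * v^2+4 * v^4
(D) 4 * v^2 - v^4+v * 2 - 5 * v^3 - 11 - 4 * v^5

Adding the polynomials and combining like terms:
(-8 + v^2*(-2) + v + v^3*(-5)) + (-3 + v - 4*v^5 + 7*v^2 - v^4 + 0)
= v^3 * (-5) + v * 2 - 11 - 4 * v^5 + 5 * v^2 - v^4
A) v^3 * (-5) + v * 2 - 11 - 4 * v^5 + 5 * v^2 - v^4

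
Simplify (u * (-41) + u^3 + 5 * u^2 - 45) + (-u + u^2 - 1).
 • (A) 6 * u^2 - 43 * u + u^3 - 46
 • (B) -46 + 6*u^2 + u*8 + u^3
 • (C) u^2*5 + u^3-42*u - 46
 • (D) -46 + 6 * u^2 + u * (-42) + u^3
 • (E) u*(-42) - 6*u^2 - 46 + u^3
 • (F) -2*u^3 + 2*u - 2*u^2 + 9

Adding the polynomials and combining like terms:
(u*(-41) + u^3 + 5*u^2 - 45) + (-u + u^2 - 1)
= -46 + 6 * u^2 + u * (-42) + u^3
D) -46 + 6 * u^2 + u * (-42) + u^3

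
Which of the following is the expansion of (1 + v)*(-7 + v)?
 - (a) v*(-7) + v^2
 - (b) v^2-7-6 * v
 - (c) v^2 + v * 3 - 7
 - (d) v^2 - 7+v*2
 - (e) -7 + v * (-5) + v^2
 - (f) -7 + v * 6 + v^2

Expanding (1 + v)*(-7 + v):
= v^2-7-6 * v
b) v^2-7-6 * v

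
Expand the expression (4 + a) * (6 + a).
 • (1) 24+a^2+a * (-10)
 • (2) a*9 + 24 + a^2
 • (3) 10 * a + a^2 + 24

Expanding (4 + a) * (6 + a):
= 10 * a + a^2 + 24
3) 10 * a + a^2 + 24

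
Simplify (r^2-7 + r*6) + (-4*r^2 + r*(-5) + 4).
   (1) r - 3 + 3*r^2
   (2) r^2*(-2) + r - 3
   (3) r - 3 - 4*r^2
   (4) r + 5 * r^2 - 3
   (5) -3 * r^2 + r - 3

Adding the polynomials and combining like terms:
(r^2 - 7 + r*6) + (-4*r^2 + r*(-5) + 4)
= -3 * r^2 + r - 3
5) -3 * r^2 + r - 3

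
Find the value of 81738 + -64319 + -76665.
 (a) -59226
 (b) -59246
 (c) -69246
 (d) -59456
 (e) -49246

First: 81738 + -64319 = 17419
Then: 17419 + -76665 = -59246
b) -59246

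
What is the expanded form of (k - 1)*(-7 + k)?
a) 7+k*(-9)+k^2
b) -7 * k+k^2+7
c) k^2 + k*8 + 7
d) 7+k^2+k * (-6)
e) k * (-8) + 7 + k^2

Expanding (k - 1)*(-7 + k):
= k * (-8) + 7 + k^2
e) k * (-8) + 7 + k^2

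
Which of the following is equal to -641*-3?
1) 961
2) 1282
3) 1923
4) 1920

-641 * -3 = 1923
3) 1923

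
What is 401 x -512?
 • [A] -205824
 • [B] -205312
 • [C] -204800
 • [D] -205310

401 * -512 = -205312
B) -205312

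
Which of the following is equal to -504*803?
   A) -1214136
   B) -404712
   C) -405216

-504 * 803 = -404712
B) -404712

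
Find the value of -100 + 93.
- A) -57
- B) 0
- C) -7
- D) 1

-100 + 93 = -7
C) -7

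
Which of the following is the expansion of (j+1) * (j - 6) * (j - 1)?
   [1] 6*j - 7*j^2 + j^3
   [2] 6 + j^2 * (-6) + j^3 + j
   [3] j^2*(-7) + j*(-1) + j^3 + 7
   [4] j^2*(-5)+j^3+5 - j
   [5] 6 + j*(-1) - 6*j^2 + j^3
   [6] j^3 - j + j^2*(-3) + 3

Expanding (j+1) * (j - 6) * (j - 1):
= 6 + j*(-1) - 6*j^2 + j^3
5) 6 + j*(-1) - 6*j^2 + j^3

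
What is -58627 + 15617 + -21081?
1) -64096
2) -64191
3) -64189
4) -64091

First: -58627 + 15617 = -43010
Then: -43010 + -21081 = -64091
4) -64091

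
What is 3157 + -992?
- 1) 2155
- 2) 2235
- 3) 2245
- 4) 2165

3157 + -992 = 2165
4) 2165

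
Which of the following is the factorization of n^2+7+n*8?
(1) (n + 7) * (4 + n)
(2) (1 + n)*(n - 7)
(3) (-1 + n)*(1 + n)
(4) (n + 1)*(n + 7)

We need to factor n^2+7+n*8.
The factored form is (n + 1)*(n + 7).
4) (n + 1)*(n + 7)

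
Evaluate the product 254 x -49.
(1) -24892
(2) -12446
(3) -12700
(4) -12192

254 * -49 = -12446
2) -12446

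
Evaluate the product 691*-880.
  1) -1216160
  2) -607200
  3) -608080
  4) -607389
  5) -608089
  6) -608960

691 * -880 = -608080
3) -608080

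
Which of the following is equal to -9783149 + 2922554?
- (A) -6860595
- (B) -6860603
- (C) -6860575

-9783149 + 2922554 = -6860595
A) -6860595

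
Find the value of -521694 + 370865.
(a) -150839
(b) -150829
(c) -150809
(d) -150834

-521694 + 370865 = -150829
b) -150829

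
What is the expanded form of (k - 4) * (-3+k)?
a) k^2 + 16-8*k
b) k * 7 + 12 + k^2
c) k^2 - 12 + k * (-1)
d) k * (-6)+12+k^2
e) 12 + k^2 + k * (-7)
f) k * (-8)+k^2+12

Expanding (k - 4) * (-3+k):
= 12 + k^2 + k * (-7)
e) 12 + k^2 + k * (-7)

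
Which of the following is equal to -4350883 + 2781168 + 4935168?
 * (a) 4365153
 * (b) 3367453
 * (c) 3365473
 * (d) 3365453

First: -4350883 + 2781168 = -1569715
Then: -1569715 + 4935168 = 3365453
d) 3365453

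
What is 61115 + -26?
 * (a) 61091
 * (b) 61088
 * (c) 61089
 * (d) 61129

61115 + -26 = 61089
c) 61089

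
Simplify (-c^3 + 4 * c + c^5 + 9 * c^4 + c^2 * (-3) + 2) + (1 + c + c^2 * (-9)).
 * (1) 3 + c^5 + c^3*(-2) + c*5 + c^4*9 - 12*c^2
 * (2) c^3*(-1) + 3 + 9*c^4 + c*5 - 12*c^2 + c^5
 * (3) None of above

Adding the polynomials and combining like terms:
(-c^3 + 4*c + c^5 + 9*c^4 + c^2*(-3) + 2) + (1 + c + c^2*(-9))
= c^3*(-1) + 3 + 9*c^4 + c*5 - 12*c^2 + c^5
2) c^3*(-1) + 3 + 9*c^4 + c*5 - 12*c^2 + c^5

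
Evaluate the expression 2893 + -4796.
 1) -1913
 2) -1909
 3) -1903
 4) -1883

2893 + -4796 = -1903
3) -1903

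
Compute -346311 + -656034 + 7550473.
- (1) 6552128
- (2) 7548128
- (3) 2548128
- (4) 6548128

First: -346311 + -656034 = -1002345
Then: -1002345 + 7550473 = 6548128
4) 6548128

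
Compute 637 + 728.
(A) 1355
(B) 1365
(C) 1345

637 + 728 = 1365
B) 1365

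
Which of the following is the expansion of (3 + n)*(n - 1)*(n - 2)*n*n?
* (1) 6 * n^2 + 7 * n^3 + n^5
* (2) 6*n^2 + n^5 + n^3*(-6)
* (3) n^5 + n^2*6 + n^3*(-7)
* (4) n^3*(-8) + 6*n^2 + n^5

Expanding (3 + n)*(n - 1)*(n - 2)*n*n:
= n^5 + n^2*6 + n^3*(-7)
3) n^5 + n^2*6 + n^3*(-7)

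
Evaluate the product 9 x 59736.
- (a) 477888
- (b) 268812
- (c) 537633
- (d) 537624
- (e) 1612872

9 * 59736 = 537624
d) 537624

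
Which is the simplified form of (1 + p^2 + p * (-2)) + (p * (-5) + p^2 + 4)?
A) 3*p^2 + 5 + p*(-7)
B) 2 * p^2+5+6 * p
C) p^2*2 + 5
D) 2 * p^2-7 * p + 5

Adding the polynomials and combining like terms:
(1 + p^2 + p*(-2)) + (p*(-5) + p^2 + 4)
= 2 * p^2-7 * p + 5
D) 2 * p^2-7 * p + 5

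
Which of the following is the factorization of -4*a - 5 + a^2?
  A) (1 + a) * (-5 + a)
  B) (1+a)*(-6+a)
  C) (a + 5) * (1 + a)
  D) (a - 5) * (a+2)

We need to factor -4*a - 5 + a^2.
The factored form is (1 + a) * (-5 + a).
A) (1 + a) * (-5 + a)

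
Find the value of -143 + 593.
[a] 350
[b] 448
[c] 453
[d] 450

-143 + 593 = 450
d) 450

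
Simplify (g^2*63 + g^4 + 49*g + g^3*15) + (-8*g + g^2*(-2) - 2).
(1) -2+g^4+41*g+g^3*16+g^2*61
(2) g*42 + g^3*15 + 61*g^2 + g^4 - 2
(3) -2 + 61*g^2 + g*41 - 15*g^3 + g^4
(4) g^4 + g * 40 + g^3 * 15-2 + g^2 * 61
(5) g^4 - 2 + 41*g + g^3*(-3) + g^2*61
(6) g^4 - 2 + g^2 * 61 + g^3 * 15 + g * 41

Adding the polynomials and combining like terms:
(g^2*63 + g^4 + 49*g + g^3*15) + (-8*g + g^2*(-2) - 2)
= g^4 - 2 + g^2 * 61 + g^3 * 15 + g * 41
6) g^4 - 2 + g^2 * 61 + g^3 * 15 + g * 41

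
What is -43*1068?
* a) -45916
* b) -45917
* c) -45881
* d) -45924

-43 * 1068 = -45924
d) -45924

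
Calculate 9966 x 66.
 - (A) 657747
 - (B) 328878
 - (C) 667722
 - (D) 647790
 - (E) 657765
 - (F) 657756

9966 * 66 = 657756
F) 657756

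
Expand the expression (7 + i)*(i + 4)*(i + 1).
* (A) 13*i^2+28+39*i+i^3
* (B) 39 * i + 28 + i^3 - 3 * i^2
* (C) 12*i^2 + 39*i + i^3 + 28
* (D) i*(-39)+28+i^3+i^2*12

Expanding (7 + i)*(i + 4)*(i + 1):
= 12*i^2 + 39*i + i^3 + 28
C) 12*i^2 + 39*i + i^3 + 28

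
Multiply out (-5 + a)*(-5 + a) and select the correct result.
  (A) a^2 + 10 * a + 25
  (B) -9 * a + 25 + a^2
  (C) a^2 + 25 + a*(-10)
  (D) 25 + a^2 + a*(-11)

Expanding (-5 + a)*(-5 + a):
= a^2 + 25 + a*(-10)
C) a^2 + 25 + a*(-10)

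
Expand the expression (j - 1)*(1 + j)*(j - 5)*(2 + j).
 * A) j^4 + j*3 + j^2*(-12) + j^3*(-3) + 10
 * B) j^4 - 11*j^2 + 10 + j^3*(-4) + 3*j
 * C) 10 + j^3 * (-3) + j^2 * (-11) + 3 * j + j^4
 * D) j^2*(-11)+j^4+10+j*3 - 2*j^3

Expanding (j - 1)*(1 + j)*(j - 5)*(2 + j):
= 10 + j^3 * (-3) + j^2 * (-11) + 3 * j + j^4
C) 10 + j^3 * (-3) + j^2 * (-11) + 3 * j + j^4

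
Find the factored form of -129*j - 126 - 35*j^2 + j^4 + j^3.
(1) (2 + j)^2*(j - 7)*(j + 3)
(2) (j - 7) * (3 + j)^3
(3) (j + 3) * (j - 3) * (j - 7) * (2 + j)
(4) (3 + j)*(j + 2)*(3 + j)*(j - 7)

We need to factor -129*j - 126 - 35*j^2 + j^4 + j^3.
The factored form is (3 + j)*(j + 2)*(3 + j)*(j - 7).
4) (3 + j)*(j + 2)*(3 + j)*(j - 7)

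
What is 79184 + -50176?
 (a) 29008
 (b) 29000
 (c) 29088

79184 + -50176 = 29008
a) 29008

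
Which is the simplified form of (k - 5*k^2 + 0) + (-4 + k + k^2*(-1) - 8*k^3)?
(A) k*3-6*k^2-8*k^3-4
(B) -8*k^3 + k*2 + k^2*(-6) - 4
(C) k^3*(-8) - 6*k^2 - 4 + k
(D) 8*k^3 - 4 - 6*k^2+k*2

Adding the polynomials and combining like terms:
(k - 5*k^2 + 0) + (-4 + k + k^2*(-1) - 8*k^3)
= -8*k^3 + k*2 + k^2*(-6) - 4
B) -8*k^3 + k*2 + k^2*(-6) - 4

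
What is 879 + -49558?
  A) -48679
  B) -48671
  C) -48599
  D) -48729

879 + -49558 = -48679
A) -48679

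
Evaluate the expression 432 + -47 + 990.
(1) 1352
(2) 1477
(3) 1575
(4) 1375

First: 432 + -47 = 385
Then: 385 + 990 = 1375
4) 1375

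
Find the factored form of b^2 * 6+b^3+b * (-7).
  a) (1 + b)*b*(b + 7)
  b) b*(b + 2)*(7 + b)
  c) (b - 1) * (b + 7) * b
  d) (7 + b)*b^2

We need to factor b^2 * 6+b^3+b * (-7).
The factored form is (b - 1) * (b + 7) * b.
c) (b - 1) * (b + 7) * b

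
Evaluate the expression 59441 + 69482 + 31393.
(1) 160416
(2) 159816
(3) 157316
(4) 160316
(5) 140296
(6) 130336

First: 59441 + 69482 = 128923
Then: 128923 + 31393 = 160316
4) 160316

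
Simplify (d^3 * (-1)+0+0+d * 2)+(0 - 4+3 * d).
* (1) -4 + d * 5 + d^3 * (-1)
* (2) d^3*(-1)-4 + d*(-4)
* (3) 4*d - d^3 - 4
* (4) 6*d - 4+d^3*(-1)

Adding the polynomials and combining like terms:
(d^3*(-1) + 0 + 0 + d*2) + (0 - 4 + 3*d)
= -4 + d * 5 + d^3 * (-1)
1) -4 + d * 5 + d^3 * (-1)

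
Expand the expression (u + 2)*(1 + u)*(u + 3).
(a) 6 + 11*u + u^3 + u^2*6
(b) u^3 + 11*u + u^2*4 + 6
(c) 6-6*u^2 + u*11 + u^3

Expanding (u + 2)*(1 + u)*(u + 3):
= 6 + 11*u + u^3 + u^2*6
a) 6 + 11*u + u^3 + u^2*6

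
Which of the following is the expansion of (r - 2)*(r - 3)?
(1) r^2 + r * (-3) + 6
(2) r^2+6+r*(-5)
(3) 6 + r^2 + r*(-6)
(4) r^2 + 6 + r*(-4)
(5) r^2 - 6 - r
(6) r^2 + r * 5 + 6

Expanding (r - 2)*(r - 3):
= r^2+6+r*(-5)
2) r^2+6+r*(-5)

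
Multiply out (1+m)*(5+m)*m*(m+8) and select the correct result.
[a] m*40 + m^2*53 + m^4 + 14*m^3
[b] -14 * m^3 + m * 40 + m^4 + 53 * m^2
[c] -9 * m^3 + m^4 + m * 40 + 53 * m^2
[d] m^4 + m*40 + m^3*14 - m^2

Expanding (1+m)*(5+m)*m*(m+8):
= m*40 + m^2*53 + m^4 + 14*m^3
a) m*40 + m^2*53 + m^4 + 14*m^3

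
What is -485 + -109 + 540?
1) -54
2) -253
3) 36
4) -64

First: -485 + -109 = -594
Then: -594 + 540 = -54
1) -54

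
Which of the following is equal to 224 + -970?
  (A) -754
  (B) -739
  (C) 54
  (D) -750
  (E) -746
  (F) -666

224 + -970 = -746
E) -746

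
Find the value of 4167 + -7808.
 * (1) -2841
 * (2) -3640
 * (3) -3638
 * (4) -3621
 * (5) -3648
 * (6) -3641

4167 + -7808 = -3641
6) -3641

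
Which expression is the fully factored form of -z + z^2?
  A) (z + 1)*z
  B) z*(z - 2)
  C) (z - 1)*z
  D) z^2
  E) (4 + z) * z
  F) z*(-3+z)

We need to factor -z + z^2.
The factored form is (z - 1)*z.
C) (z - 1)*z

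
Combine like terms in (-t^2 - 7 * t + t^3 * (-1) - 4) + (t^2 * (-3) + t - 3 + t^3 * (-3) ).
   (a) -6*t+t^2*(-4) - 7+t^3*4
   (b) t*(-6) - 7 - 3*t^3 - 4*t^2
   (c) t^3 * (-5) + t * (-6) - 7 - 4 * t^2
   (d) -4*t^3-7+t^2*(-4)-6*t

Adding the polynomials and combining like terms:
(-t^2 - 7*t + t^3*(-1) - 4) + (t^2*(-3) + t - 3 + t^3*(-3))
= -4*t^3-7+t^2*(-4)-6*t
d) -4*t^3-7+t^2*(-4)-6*t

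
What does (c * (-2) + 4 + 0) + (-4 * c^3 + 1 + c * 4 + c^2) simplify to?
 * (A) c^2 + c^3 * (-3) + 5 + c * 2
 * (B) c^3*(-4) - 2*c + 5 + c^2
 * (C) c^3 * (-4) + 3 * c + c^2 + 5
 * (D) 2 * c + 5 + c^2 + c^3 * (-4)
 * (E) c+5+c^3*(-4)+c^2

Adding the polynomials and combining like terms:
(c*(-2) + 4 + 0) + (-4*c^3 + 1 + c*4 + c^2)
= 2 * c + 5 + c^2 + c^3 * (-4)
D) 2 * c + 5 + c^2 + c^3 * (-4)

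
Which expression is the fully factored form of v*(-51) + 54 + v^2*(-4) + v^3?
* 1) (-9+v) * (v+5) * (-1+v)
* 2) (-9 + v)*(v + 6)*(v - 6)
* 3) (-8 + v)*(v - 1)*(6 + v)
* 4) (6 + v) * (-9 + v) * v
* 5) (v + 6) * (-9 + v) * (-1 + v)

We need to factor v*(-51) + 54 + v^2*(-4) + v^3.
The factored form is (v + 6) * (-9 + v) * (-1 + v).
5) (v + 6) * (-9 + v) * (-1 + v)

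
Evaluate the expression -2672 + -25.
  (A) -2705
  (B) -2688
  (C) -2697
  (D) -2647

-2672 + -25 = -2697
C) -2697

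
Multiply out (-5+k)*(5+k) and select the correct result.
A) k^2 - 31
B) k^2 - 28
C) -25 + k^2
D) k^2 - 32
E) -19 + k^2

Expanding (-5+k)*(5+k):
= -25 + k^2
C) -25 + k^2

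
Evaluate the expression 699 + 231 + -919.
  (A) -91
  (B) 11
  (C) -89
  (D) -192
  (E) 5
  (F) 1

First: 699 + 231 = 930
Then: 930 + -919 = 11
B) 11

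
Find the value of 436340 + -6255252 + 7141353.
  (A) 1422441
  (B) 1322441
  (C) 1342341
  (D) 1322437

First: 436340 + -6255252 = -5818912
Then: -5818912 + 7141353 = 1322441
B) 1322441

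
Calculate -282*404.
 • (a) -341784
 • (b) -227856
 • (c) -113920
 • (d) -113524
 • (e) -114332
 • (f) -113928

-282 * 404 = -113928
f) -113928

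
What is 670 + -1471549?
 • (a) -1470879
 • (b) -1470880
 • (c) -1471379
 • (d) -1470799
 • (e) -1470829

670 + -1471549 = -1470879
a) -1470879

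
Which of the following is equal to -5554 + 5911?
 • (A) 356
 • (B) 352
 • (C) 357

-5554 + 5911 = 357
C) 357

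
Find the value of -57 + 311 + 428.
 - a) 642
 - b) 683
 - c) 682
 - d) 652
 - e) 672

First: -57 + 311 = 254
Then: 254 + 428 = 682
c) 682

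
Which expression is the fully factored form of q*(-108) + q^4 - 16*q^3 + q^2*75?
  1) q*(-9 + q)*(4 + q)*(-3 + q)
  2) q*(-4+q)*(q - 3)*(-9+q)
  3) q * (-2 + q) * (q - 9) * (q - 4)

We need to factor q*(-108) + q^4 - 16*q^3 + q^2*75.
The factored form is q*(-4+q)*(q - 3)*(-9+q).
2) q*(-4+q)*(q - 3)*(-9+q)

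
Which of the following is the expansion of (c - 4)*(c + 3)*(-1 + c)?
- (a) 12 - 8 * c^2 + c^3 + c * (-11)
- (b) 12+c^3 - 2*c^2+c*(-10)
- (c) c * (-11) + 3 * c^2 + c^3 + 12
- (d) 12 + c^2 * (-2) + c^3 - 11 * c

Expanding (c - 4)*(c + 3)*(-1 + c):
= 12 + c^2 * (-2) + c^3 - 11 * c
d) 12 + c^2 * (-2) + c^3 - 11 * c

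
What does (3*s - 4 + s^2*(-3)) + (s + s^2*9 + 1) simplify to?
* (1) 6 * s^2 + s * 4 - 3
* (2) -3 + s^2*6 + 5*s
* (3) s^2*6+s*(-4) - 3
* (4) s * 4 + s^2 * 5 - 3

Adding the polynomials and combining like terms:
(3*s - 4 + s^2*(-3)) + (s + s^2*9 + 1)
= 6 * s^2 + s * 4 - 3
1) 6 * s^2 + s * 4 - 3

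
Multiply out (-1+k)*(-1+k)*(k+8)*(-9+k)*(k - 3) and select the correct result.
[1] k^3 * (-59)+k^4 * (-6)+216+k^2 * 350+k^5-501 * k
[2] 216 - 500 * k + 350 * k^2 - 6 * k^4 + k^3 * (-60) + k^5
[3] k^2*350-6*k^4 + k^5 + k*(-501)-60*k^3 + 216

Expanding (-1+k)*(-1+k)*(k+8)*(-9+k)*(k - 3):
= k^2*350-6*k^4 + k^5 + k*(-501)-60*k^3 + 216
3) k^2*350-6*k^4 + k^5 + k*(-501)-60*k^3 + 216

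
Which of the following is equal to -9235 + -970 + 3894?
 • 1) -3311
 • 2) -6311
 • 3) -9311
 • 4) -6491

First: -9235 + -970 = -10205
Then: -10205 + 3894 = -6311
2) -6311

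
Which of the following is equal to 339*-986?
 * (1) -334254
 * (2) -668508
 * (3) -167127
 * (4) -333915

339 * -986 = -334254
1) -334254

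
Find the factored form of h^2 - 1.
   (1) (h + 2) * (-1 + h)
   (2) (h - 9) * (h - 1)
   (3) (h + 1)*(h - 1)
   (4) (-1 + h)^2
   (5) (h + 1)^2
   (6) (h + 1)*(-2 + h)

We need to factor h^2 - 1.
The factored form is (h + 1)*(h - 1).
3) (h + 1)*(h - 1)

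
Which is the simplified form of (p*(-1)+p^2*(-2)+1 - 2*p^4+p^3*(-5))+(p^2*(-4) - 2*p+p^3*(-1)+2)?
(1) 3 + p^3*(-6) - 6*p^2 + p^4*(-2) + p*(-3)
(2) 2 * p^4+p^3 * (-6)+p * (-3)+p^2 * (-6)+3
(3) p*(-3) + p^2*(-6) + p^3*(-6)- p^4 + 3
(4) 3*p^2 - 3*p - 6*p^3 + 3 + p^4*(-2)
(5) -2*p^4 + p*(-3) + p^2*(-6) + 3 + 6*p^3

Adding the polynomials and combining like terms:
(p*(-1) + p^2*(-2) + 1 - 2*p^4 + p^3*(-5)) + (p^2*(-4) - 2*p + p^3*(-1) + 2)
= 3 + p^3*(-6) - 6*p^2 + p^4*(-2) + p*(-3)
1) 3 + p^3*(-6) - 6*p^2 + p^4*(-2) + p*(-3)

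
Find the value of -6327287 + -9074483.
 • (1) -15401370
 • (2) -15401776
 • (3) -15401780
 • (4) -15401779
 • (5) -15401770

-6327287 + -9074483 = -15401770
5) -15401770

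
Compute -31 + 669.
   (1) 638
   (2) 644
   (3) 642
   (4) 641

-31 + 669 = 638
1) 638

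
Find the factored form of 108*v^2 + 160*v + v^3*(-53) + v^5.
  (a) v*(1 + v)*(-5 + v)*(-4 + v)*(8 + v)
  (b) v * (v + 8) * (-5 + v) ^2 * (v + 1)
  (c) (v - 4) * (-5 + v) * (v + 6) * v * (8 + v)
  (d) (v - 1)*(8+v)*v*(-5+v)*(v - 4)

We need to factor 108*v^2 + 160*v + v^3*(-53) + v^5.
The factored form is v*(1 + v)*(-5 + v)*(-4 + v)*(8 + v).
a) v*(1 + v)*(-5 + v)*(-4 + v)*(8 + v)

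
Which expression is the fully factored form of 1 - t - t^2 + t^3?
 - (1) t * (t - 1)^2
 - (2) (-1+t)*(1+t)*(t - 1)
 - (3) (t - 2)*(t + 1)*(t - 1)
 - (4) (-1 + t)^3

We need to factor 1 - t - t^2 + t^3.
The factored form is (-1+t)*(1+t)*(t - 1).
2) (-1+t)*(1+t)*(t - 1)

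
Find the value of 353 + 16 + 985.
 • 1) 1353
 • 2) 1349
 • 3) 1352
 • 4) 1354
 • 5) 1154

First: 353 + 16 = 369
Then: 369 + 985 = 1354
4) 1354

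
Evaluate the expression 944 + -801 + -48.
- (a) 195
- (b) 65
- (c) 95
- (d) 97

First: 944 + -801 = 143
Then: 143 + -48 = 95
c) 95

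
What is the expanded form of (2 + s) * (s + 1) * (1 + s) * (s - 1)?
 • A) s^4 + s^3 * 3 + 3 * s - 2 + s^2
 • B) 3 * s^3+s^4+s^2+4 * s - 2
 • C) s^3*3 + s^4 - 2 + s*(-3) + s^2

Expanding (2 + s) * (s + 1) * (1 + s) * (s - 1):
= s^3*3 + s^4 - 2 + s*(-3) + s^2
C) s^3*3 + s^4 - 2 + s*(-3) + s^2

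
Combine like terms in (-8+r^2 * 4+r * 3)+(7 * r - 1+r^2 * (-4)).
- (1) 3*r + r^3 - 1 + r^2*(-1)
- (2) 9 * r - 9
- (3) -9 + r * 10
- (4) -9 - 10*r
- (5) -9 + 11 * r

Adding the polynomials and combining like terms:
(-8 + r^2*4 + r*3) + (7*r - 1 + r^2*(-4))
= -9 + r * 10
3) -9 + r * 10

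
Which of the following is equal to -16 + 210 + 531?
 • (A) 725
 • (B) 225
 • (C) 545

First: -16 + 210 = 194
Then: 194 + 531 = 725
A) 725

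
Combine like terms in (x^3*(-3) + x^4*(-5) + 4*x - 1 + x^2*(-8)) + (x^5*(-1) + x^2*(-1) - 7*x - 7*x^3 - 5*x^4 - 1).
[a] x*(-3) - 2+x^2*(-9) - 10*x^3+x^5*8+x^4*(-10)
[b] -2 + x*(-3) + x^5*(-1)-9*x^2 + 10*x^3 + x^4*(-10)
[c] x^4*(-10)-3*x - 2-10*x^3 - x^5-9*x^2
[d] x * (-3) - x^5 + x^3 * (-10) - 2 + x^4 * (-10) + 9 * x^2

Adding the polynomials and combining like terms:
(x^3*(-3) + x^4*(-5) + 4*x - 1 + x^2*(-8)) + (x^5*(-1) + x^2*(-1) - 7*x - 7*x^3 - 5*x^4 - 1)
= x^4*(-10)-3*x - 2-10*x^3 - x^5-9*x^2
c) x^4*(-10)-3*x - 2-10*x^3 - x^5-9*x^2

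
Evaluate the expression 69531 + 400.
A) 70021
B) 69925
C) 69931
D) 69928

69531 + 400 = 69931
C) 69931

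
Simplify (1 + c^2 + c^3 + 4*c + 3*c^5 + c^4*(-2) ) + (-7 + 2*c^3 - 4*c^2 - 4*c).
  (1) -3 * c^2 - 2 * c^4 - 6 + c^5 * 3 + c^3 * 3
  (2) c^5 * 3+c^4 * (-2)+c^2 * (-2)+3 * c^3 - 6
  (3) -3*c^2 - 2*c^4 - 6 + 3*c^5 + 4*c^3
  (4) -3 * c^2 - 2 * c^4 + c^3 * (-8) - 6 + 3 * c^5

Adding the polynomials and combining like terms:
(1 + c^2 + c^3 + 4*c + 3*c^5 + c^4*(-2)) + (-7 + 2*c^3 - 4*c^2 - 4*c)
= -3 * c^2 - 2 * c^4 - 6 + c^5 * 3 + c^3 * 3
1) -3 * c^2 - 2 * c^4 - 6 + c^5 * 3 + c^3 * 3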